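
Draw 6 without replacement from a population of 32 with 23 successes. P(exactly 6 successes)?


P(X=6) = C(23,6)*C(9,0) / C(32,6)
= 100947*1 / 906192
= 100947/906192 = 4807/43152

4807/43152


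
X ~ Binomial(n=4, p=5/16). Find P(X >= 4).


P(X>=4) = P(X=4)
= 625/65536
= 625/65536

625/65536


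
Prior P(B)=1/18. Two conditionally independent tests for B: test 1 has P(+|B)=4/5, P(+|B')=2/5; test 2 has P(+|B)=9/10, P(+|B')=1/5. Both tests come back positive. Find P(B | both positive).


After test 1: P(+) = 4/5*1/18 + 2/5*17/18 = 19/45
P(B|+) = (2/45)/(19/45) = 2/19
After test 2 (use post1 as new prior): P(+) = 9/10*2/19 + 1/5*17/19 = 26/95
P(B|+,+) = (9/95)/(26/95) = 9/26

9/26


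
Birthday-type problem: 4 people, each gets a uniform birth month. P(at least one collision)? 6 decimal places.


P(all different) = prod((12-i)/12 for i=0..3) = 0.572917
P(at least one match) = 1 - 0.572917 = 0.427083

0.427083


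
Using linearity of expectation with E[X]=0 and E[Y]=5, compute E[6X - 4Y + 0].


E[6X - 4Y + 0] = 6*E[X] - 4*E[Y] + 0
= (6)*(0) + (-4)*(5) + (0)
= 0 - 20 + 0 = -20

-20


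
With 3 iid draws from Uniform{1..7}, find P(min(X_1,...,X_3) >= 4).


P(min >= 4) = P(all X_i >= 4) = (P(X_1 >= 4))^3
= (4/7)^3 = 64/343

64/343


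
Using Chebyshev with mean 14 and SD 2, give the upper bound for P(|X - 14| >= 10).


k = 10/2 = 5
Chebyshev: P(|X-mu| >= k*sigma) <= 1/k^2 = 1/5^2 = 1/25

1/25


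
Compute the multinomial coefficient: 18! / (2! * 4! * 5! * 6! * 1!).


18! = 6402373705728000
Denominator: 2!=2 * 4!=24 * 5!=120 * 6!=720 * 1!=1
Coefficient = 6402373705728000 / 4147200 = 1543782240

1543782240


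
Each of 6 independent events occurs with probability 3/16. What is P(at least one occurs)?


P(at least one) = 1 - P(none)
P(none) = (1 - 3/16)^6 = (13/16)^6 = 4826809/16777216
P(at least one) = 1 - 4826809/16777216 = 11950407/16777216

11950407/16777216


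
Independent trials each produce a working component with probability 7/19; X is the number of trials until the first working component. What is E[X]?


For geometric (trials until first success), E[X] = 1/p = 1/(7/19) = 19/7

19/7


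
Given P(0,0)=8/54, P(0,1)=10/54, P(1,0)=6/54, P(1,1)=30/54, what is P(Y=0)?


P(Y=0) = P(0,0)+P(1,0) = 8/54 + 6/54 = 14/54 = 7/27

7/27


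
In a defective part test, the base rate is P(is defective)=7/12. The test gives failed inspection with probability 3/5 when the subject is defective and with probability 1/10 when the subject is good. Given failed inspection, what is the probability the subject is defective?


P(A) = P(A|B)P(B) + P(A|B')P(B') = 3/5*7/12 + 1/10*5/12 = 47/120
P(B|A) = P(A|B)P(B)/P(A) = (7/20)/(47/120) = 42/47

42/47


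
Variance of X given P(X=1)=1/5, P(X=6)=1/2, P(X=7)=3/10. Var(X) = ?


E[X] = 53/10, E[X^2] = 329/10
Var(X) = E[X^2] - (E[X])^2 = 329/10 - (53/10)^2 = 481/100

481/100


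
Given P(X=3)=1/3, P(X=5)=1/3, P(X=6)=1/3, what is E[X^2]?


E[X^2] = sum(g(x)*P(x))
= 9*1/3 + 25*1/3 + 36*1/3
= 70/3

70/3


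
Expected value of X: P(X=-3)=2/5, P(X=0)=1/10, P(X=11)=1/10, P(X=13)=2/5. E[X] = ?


E[X] = sum(x * P(x))
= -3*2/5 + 0*1/10 + 11*1/10 + 13*2/5
= 51/10

51/10


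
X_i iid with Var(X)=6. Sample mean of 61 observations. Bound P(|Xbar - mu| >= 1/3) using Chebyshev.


Var(Xbar) = Var(X)/n = 6/61
Chebyshev: P(|Xbar-mu| >= 1/3) <= Var(Xbar)/(1/3)^2 = (6/61)/(1/9) = 54/61

54/61


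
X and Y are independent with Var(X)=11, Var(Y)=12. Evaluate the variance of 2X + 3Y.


Independence => Cov(X,Y)=0
Var(2X + 3Y) = 2^2*Var(X) + 3^2*Var(Y)
= 4*11 + 9*12 = 152

152


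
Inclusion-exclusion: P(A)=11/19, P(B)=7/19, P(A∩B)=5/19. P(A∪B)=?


P(A∪B) = P(A) + P(B) - P(A∩B)
= 11/19 + 7/19 - 5/19 = 13/19

13/19


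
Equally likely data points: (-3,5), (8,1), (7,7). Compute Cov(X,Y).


E[X]=4, E[Y]=13/3, E[XY]=14
Cov(X,Y) = E[XY] - E[X]E[Y] = 14 - 4*13/3 = -10/3

-10/3


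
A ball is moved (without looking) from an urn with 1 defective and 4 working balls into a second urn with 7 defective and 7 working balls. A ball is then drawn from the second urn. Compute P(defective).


P(transfer defective) = 1/5; P(transfer working) = 4/5
If defective transferred: Urn II has 8 defective of 15, so P(defective|defective moved) = 8/15
If working transferred: Urn II has 7 defective of 15, so P(defective|working moved) = 7/15
By total probability: P(defective) = 1/5*8/15 + 4/5*7/15 = 12/25

12/25


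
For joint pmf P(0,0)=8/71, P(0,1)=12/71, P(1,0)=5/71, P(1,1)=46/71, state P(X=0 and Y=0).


Read from table: P(X=0, Y=0) = 8/71

8/71


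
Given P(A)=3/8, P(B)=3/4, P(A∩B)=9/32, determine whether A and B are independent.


P(A)*P(B) = 3/8*3/4 = 9/32
P(A∩B) = 9/32, which equals P(A)P(B), so independent

Yes, A and B are independent


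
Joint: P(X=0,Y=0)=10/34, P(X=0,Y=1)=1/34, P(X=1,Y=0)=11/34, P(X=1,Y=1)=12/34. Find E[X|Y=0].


P(Y=0) = 21/34
E[X|Y=0] = (0*10 + 1*11)/21 = 11/21

11/21


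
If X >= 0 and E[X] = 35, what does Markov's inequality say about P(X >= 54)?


Markov: P(X >= a) <= E[X]/a
P(X >= 54) <= 35/54

35/54


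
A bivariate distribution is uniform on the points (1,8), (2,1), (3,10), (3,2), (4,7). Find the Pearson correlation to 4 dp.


Cov(X,Y) = 0.2400, Var(X) = 1.0400, Var(Y) = 12.2400
rho = Cov/(sqrt(VarX)*sqrt(VarY)) = 0.0673

0.0673


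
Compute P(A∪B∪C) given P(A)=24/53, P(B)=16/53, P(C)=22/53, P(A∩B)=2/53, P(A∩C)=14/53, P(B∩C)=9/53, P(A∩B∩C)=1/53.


P(A∪B∪C) = P(A)+P(B)+P(C) - P(AB)-P(AC)-P(BC) + P(ABC)
= 24/53+16/53+22/53 - 2/53-14/53-9/53 + 1/53
= 38/53

38/53


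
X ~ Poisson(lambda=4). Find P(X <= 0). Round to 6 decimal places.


P(X<=0) = e^(-4)*4^0/0!
≈ 0.0183156389
≈ 0.018316

0.018316


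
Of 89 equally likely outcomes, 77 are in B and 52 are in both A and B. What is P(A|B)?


P(A|B) = P(A∩B)/P(B) = (52/89)/(77/89) = 52/77

52/77


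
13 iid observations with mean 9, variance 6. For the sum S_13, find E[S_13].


E[S_n] = n*E[X_1] = 13*9 = 117

117


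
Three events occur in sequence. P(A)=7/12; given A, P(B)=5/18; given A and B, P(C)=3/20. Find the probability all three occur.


P(A∩B∩C) = P(A) * P(B|A) * P(C|A∩B)
= 7/12 * 5/18 * 3/20
= 35/216 * 3/20 = 7/288

7/288


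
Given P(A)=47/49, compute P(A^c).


P(A') = 1 - P(A) = 1 - 47/49 = 2/49

2/49


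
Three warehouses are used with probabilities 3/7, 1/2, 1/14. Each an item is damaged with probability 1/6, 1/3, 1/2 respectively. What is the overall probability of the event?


P(A) = P(A|B1)P(B1) + P(A|B2)P(B2) + P(A|B3)P(B3)
= 1/6*3/7 + 1/3*1/2 + 1/2*1/14
= 1/14 + 1/6 + 1/28 = 23/84

23/84


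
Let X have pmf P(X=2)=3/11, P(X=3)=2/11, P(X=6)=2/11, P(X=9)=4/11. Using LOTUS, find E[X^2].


E[X^2] = sum(g(x)*P(x))
= 4*3/11 + 9*2/11 + 36*2/11 + 81*4/11
= 426/11

426/11


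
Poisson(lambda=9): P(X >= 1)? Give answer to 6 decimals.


P(X>=1) = 1 - P(X<=0) = 1 - (e^(-9)*9^0/0!)
≈ 1 - 0.0001234098 = 0.9998765902
≈ 0.999877

0.999877


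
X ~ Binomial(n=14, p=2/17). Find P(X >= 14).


P(X>=14) = P(X=14)
= 16384/168377826559400929
= 16384/168377826559400929

16384/168377826559400929


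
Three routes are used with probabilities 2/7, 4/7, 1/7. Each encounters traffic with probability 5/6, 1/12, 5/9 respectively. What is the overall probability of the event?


P(A) = P(A|B1)P(B1) + P(A|B2)P(B2) + P(A|B3)P(B3)
= 5/6*2/7 + 1/12*4/7 + 5/9*1/7
= 5/21 + 1/21 + 5/63 = 23/63

23/63


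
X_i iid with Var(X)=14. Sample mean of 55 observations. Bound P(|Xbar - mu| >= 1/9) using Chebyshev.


Var(Xbar) = Var(X)/n = 14/55
Chebyshev: P(|Xbar-mu| >= 1/9) <= Var(Xbar)/(1/9)^2 = (14/55)/(1/81) = 1134/55
Bound exceeds 1, so trivial bound: 1

1


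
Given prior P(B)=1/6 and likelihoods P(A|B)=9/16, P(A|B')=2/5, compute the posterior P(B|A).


P(A) = P(A|B)P(B) + P(A|B')P(B') = 9/16*1/6 + 2/5*5/6 = 41/96
P(B|A) = P(A|B)P(B)/P(A) = (3/32)/(41/96) = 9/41

9/41


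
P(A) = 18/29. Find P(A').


P(A') = 1 - P(A) = 1 - 18/29 = 11/29

11/29


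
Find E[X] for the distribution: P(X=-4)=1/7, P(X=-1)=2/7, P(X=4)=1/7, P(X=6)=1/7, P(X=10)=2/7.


E[X] = sum(x * P(x))
= -4*1/7 - 1*2/7 + 4*1/7 + 6*1/7 + 10*2/7
= 24/7

24/7


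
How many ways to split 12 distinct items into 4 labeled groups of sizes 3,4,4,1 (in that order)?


12! = 479001600
Denominator: 3!=6 * 4!=24 * 4!=24 * 1!=1
Coefficient = 479001600 / 3456 = 138600

138600


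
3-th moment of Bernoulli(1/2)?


For Bernoulli: X in {0,1}
E[X^3] = 0^3*(1-1/2) + 1^3*1/2 = 1/2

1/2


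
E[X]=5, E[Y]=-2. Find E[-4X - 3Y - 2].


E[-4X - 3Y - 2] = -4*E[X] - 3*E[Y] - 2
= (-4)*(5) + (-3)*(-2) + (-2)
= -20 + 6 - 2 = -16

-16


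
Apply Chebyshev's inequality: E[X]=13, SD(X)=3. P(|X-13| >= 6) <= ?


k = 6/3 = 2
Chebyshev: P(|X-mu| >= k*sigma) <= 1/k^2 = 1/2^2 = 1/4

1/4


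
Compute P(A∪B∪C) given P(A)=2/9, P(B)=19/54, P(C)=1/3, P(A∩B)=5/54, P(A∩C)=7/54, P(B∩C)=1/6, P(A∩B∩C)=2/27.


P(A∪B∪C) = P(A)+P(B)+P(C) - P(AB)-P(AC)-P(BC) + P(ABC)
= 2/9+19/54+1/3 - 5/54-7/54-1/6 + 2/27
= 16/27

16/27


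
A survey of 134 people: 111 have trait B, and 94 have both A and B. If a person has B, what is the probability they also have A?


P(A|B) = P(A∩B)/P(B) = (94/134)/(111/134) = 94/111

94/111


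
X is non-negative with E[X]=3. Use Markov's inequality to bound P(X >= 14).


Markov: P(X >= a) <= E[X]/a
P(X >= 14) <= 3/14

3/14


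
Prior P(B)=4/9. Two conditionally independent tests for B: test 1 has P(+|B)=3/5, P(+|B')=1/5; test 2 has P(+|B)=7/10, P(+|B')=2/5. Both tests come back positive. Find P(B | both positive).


After test 1: P(+) = 3/5*4/9 + 1/5*5/9 = 17/45
P(B|+) = (4/15)/(17/45) = 12/17
After test 2 (use post1 as new prior): P(+) = 7/10*12/17 + 2/5*5/17 = 52/85
P(B|+,+) = (42/85)/(52/85) = 21/26

21/26


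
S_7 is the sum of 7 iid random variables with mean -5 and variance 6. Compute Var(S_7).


By independence, Var(S_n) = n*Var(X_1) = 7*6 = 42

42


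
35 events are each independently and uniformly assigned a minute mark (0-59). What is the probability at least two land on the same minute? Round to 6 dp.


P(all different) = prod((60-i)/60 for i=0..34) = 0.000003
P(at least one match) = 1 - 0.000003 = 0.999997

0.999997


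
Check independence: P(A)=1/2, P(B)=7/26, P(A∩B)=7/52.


P(A)*P(B) = 1/2*7/26 = 7/52
P(A∩B) = 7/52, which equals P(A)P(B), so independent

Yes, A and B are independent


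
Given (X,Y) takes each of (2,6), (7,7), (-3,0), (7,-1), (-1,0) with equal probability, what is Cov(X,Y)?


E[X]=12/5, E[Y]=12/5, E[XY]=54/5
Cov(X,Y) = E[XY] - E[X]E[Y] = 54/5 - 12/5*12/5 = 126/25

126/25


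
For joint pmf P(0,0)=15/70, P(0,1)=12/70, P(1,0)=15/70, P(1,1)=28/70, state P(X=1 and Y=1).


Read from table: P(X=1, Y=1) = 28/70 = 2/5

2/5


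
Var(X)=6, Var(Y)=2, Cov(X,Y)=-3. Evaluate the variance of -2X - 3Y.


Var(-2X - 3Y) = (-2)^2*Var(X) + (-3)^2*Var(Y) + 2*(-2)*(-3)*Cov(X,Y)
= 4*6 + 9*2 + 12*(-3)
= 24 + 18 - 36 = 6

6


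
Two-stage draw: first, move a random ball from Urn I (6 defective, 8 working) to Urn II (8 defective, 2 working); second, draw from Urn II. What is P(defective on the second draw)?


P(transfer defective) = 6/14 = 3/7; P(transfer working) = 4/7
If defective transferred: Urn II has 9 defective of 11, so P(defective|defective moved) = 9/11
If working transferred: Urn II has 8 defective of 11, so P(defective|working moved) = 8/11
By total probability: P(defective) = 3/7*9/11 + 4/7*8/11 = 59/77

59/77


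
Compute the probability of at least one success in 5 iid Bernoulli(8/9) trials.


P(at least one) = 1 - P(none)
P(none) = (1 - 8/9)^5 = (1/9)^5 = 1/59049
P(at least one) = 1 - 1/59049 = 59048/59049

59048/59049


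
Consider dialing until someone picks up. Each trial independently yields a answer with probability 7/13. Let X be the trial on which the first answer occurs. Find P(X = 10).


P(X=10) = (1-p)^9 * p = (6/13)^9 * 7/13
= 10077696/10604499373 * 7/13 = 70543872/137858491849

70543872/137858491849


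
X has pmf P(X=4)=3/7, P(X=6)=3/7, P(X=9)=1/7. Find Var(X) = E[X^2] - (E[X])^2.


E[X] = 39/7, E[X^2] = 237/7
Var(X) = E[X^2] - (E[X])^2 = 237/7 - (39/7)^2 = 138/49

138/49


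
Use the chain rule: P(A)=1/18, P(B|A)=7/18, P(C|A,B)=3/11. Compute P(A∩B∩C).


P(A∩B∩C) = P(A) * P(B|A) * P(C|A∩B)
= 1/18 * 7/18 * 3/11
= 7/324 * 3/11 = 7/1188

7/1188


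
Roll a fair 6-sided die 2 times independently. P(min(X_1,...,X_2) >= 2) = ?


P(min >= 2) = P(all X_i >= 2) = (P(X_1 >= 2))^2
= (5/6)^2 = 25/36

25/36


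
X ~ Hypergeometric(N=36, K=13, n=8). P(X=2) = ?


P(X=2) = C(13,2)*C(23,6) / C(36,8)
= 78*100947 / 30260340
= 7873866/30260340 = 39767/152830

39767/152830


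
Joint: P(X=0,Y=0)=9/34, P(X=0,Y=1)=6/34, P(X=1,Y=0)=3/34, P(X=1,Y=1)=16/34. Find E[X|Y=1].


P(Y=1) = 22/34
E[X|Y=1] = (0*6 + 1*16)/22 = 16/22 = 8/11

8/11


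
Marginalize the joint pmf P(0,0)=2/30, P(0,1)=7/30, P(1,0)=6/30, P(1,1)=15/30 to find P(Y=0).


P(Y=0) = P(0,0)+P(1,0) = 2/30 + 6/30 = 8/30 = 4/15

4/15


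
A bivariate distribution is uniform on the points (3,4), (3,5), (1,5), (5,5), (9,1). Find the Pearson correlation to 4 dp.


Cov(X,Y) = -3.6000, Var(X) = 7.3600, Var(Y) = 2.4000
rho = Cov/(sqrt(VarX)*sqrt(VarY)) = -0.8566

-0.8566


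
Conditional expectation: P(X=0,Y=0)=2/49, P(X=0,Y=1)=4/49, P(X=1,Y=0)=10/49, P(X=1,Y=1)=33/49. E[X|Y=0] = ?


P(Y=0) = 12/49
E[X|Y=0] = (0*2 + 1*10)/12 = 10/12 = 5/6

5/6


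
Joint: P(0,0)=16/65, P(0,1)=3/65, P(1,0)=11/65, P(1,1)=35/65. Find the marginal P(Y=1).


P(Y=1) = P(0,1)+P(1,1) = 3/65 + 35/65 = 38/65

38/65


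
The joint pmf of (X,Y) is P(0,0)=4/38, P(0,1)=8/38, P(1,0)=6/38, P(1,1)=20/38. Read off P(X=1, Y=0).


Read from table: P(X=1, Y=0) = 6/38 = 3/19

3/19


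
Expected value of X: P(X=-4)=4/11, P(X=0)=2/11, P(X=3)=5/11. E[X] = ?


E[X] = sum(x * P(x))
= -4*4/11 + 0*2/11 + 3*5/11
= -1/11

-1/11


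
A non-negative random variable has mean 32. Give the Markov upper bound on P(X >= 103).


Markov: P(X >= a) <= E[X]/a
P(X >= 103) <= 32/103

32/103


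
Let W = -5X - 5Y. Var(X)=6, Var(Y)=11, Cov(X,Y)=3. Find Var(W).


Var(-5X - 5Y) = (-5)^2*Var(X) + (-5)^2*Var(Y) + 2*(-5)*(-5)*Cov(X,Y)
= 25*6 + 25*11 + 50*3
= 150 + 275 + 150 = 575

575


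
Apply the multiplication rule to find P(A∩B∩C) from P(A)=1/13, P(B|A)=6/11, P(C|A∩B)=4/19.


P(A∩B∩C) = P(A) * P(B|A) * P(C|A∩B)
= 1/13 * 6/11 * 4/19
= 6/143 * 4/19 = 24/2717

24/2717


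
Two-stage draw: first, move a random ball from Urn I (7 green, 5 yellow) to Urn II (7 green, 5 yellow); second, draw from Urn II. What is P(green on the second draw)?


P(transfer green) = 7/12; P(transfer yellow) = 5/12
If green transferred: Urn II has 8 green of 13, so P(green|green moved) = 8/13
If yellow transferred: Urn II has 7 green of 13, so P(green|yellow moved) = 7/13
By total probability: P(green) = 7/12*8/13 + 5/12*7/13 = 7/12

7/12


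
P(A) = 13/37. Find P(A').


P(A') = 1 - P(A) = 1 - 13/37 = 24/37

24/37


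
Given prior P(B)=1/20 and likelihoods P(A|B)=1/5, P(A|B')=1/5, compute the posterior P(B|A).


P(A) = P(A|B)P(B) + P(A|B')P(B') = 1/5*1/20 + 1/5*19/20 = 1/5
P(B|A) = P(A|B)P(B)/P(A) = (1/100)/(1/5) = 1/20

1/20


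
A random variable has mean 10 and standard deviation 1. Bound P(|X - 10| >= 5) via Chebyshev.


k = 5/1 = 5
Chebyshev: P(|X-mu| >= k*sigma) <= 1/k^2 = 1/5^2 = 1/25

1/25


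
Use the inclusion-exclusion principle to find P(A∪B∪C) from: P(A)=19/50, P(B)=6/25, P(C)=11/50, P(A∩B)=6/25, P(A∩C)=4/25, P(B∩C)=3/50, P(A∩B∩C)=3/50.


P(A∪B∪C) = P(A)+P(B)+P(C) - P(AB)-P(AC)-P(BC) + P(ABC)
= 19/50+6/25+11/50 - 6/25-4/25-3/50 + 3/50
= 11/25

11/25


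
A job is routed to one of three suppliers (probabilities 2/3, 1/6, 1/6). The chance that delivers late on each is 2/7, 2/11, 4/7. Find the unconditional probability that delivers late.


P(A) = P(A|B1)P(B1) + P(A|B2)P(B2) + P(A|B3)P(B3)
= 2/7*2/3 + 2/11*1/6 + 4/7*1/6
= 4/21 + 1/33 + 2/21 = 73/231

73/231


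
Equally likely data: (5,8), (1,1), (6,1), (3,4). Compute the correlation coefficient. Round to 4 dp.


Cov(X,Y) = 1.6250, Var(X) = 3.6875, Var(Y) = 8.2500
rho = Cov/(sqrt(VarX)*sqrt(VarY)) = 0.2946

0.2946


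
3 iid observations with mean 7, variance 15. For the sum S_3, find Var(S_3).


By independence, Var(S_n) = n*Var(X_1) = 3*15 = 45

45


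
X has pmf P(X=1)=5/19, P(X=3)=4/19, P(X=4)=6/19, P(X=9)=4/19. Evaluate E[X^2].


E[X^2] = sum(x^2 * P(x))
= 1*5/19 + 9*4/19 + 16*6/19 + 81*4/19
= 461/19

461/19


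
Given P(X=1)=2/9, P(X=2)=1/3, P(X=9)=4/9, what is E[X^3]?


E[X^3] = sum(g(x)*P(x))
= 1*2/9 + 8*1/3 + 729*4/9
= 2942/9

2942/9


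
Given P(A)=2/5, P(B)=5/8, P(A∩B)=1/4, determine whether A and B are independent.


P(A)*P(B) = 2/5*5/8 = 1/4
P(A∩B) = 1/4, which equals P(A)P(B), so independent

Yes, A and B are independent


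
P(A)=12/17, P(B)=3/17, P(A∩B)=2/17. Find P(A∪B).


P(A∪B) = P(A) + P(B) - P(A∩B)
= 12/17 + 3/17 - 2/17 = 13/17

13/17


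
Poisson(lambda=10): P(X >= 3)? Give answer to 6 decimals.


P(X>=3) = 1 - P(X<=2) = 1 - (e^(-10)*10^0/0! + e^(-10)*10^1/1! + e^(-10)*10^2/2!)
≈ 1 - (0.0000453999 + 0.0004539993 + 0.0022699965)
= 1 - 0.0027693957 = 0.9972306043
≈ 0.997231

0.997231


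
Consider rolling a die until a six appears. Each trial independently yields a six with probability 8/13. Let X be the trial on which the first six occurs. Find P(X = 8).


P(X=8) = (1-p)^7 * p = (5/13)^7 * 8/13
= 78125/62748517 * 8/13 = 625000/815730721

625000/815730721


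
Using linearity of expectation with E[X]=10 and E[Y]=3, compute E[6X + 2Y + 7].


E[6X + 2Y + 7] = 6*E[X] + 2*E[Y] + 7
= (6)*(10) + (2)*(3) + (7)
= 60 + 6 + 7 = 73

73


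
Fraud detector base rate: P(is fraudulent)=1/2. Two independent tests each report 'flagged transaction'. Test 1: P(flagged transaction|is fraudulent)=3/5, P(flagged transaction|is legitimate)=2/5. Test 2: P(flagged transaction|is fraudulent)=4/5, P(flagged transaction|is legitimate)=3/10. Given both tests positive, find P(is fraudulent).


After test 1: P(+) = 3/5*1/2 + 2/5*1/2 = 1/2
P(B|+) = (3/10)/(1/2) = 3/5
After test 2 (use post1 as new prior): P(+) = 4/5*3/5 + 3/10*2/5 = 3/5
P(B|+,+) = (12/25)/(3/5) = 4/5

4/5


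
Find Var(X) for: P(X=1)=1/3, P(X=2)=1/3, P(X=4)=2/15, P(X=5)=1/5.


E[X] = 38/15, E[X^2] = 44/5
Var(X) = E[X^2] - (E[X])^2 = 44/5 - (38/15)^2 = 536/225

536/225


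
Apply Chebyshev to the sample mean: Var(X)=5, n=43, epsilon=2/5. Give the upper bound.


Var(Xbar) = Var(X)/n = 5/43
Chebyshev: P(|Xbar-mu| >= 2/5) <= Var(Xbar)/(2/5)^2 = (5/43)/(4/25) = 125/172

125/172


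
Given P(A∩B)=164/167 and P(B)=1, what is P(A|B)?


P(A|B) = P(A∩B)/P(B) = (164/167)/(167/167) = 164/167

164/167


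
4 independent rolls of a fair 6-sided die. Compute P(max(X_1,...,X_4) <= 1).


P(max <= 1) = P(all X_i <= 1) = (P(X_1 <= 1))^4
= (1/6)^4 = 1/1296

1/1296


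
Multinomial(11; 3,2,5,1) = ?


11! = 39916800
Denominator: 3!=6 * 2!=2 * 5!=120 * 1!=1
Coefficient = 39916800 / 1440 = 27720

27720


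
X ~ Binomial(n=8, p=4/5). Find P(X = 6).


P(X=6) = C(8,6) * p^6 * (1-p)^2
= 28 * 4096/15625 * 1/25
= 114688/390625

114688/390625


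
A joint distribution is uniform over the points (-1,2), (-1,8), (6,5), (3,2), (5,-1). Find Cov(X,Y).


E[X]=12/5, E[Y]=16/5, E[XY]=21/5
Cov(X,Y) = E[XY] - E[X]E[Y] = 21/5 - 12/5*16/5 = -87/25

-87/25


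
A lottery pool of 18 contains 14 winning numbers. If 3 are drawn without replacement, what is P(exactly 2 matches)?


P(X=2) = C(14,2)*C(4,1) / C(18,3)
= 91*4 / 816
= 364/816 = 91/204

91/204


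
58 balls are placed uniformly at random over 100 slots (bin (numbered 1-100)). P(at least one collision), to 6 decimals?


P(all different) = prod((100-i)/100 for i=0..57) = 0.000000
P(at least one match) = 1 - 0.000000 = 1.000000

1.000000


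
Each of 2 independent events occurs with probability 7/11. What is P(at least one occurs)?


P(at least one) = 1 - P(none)
P(none) = (1 - 7/11)^2 = (4/11)^2 = 16/121
P(at least one) = 1 - 16/121 = 105/121

105/121


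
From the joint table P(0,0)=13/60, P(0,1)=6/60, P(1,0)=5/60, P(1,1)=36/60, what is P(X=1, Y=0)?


Read from table: P(X=1, Y=0) = 5/60 = 1/12

1/12


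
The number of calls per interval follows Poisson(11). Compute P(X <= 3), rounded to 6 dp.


P(X<=3) = e^(-11)*11^0/0! + e^(-11)*11^1/1! + e^(-11)*11^2/2! + e^(-11)*11^3/3!
≈ 0.0000167017 + 0.0001837187 + 0.0010104529 + 0.0037049940
= 0.0049158673
≈ 0.004916

0.004916


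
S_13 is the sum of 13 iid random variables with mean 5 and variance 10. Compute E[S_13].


E[S_n] = n*E[X_1] = 13*5 = 65

65


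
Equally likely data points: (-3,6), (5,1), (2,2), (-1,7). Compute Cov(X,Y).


E[X]=3/4, E[Y]=4, E[XY]=-4
Cov(X,Y) = E[XY] - E[X]E[Y] = -4 - 3/4*4 = -7

-7


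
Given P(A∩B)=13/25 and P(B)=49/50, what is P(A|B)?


P(A|B) = P(A∩B)/P(B) = (26/50)/(49/50) = 26/49

26/49


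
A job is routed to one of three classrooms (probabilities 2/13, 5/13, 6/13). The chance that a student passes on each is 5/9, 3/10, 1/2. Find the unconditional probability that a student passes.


P(A) = P(A|B1)P(B1) + P(A|B2)P(B2) + P(A|B3)P(B3)
= 5/9*2/13 + 3/10*5/13 + 1/2*6/13
= 10/117 + 3/26 + 3/13 = 101/234

101/234


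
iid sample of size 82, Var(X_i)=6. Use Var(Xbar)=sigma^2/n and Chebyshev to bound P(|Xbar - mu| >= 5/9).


Var(Xbar) = Var(X)/n = 6/82
Chebyshev: P(|Xbar-mu| >= 5/9) <= Var(Xbar)/(5/9)^2 = (3/41)/(25/81) = 243/1025

243/1025


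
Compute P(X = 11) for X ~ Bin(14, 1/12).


P(X=11) = C(14,11) * p^11 * (1-p)^3
= 364 * 1/743008370688 * 1331/1728
= 121121/320979616137216

121121/320979616137216


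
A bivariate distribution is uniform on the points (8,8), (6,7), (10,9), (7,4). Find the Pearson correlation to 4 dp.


Cov(X,Y) = 1.7500, Var(X) = 2.1875, Var(Y) = 3.5000
rho = Cov/(sqrt(VarX)*sqrt(VarY)) = 0.6325

0.6325


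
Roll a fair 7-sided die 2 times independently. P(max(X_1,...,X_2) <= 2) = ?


P(max <= 2) = P(all X_i <= 2) = (P(X_1 <= 2))^2
= (2/7)^2 = 4/49

4/49


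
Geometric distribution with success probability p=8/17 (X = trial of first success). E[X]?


For geometric (trials until first success), E[X] = 1/p = 1/(8/17) = 17/8

17/8


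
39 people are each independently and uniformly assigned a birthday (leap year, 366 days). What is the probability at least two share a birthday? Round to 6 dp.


P(all different) = prod((366-i)/366 for i=0..38) = 0.122510
P(at least one match) = 1 - 0.122510 = 0.877490

0.877490


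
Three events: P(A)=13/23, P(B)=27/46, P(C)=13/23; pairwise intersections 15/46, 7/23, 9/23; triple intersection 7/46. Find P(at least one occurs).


P(A∪B∪C) = P(A)+P(B)+P(C) - P(AB)-P(AC)-P(BC) + P(ABC)
= 13/23+27/46+13/23 - 15/46-7/23-9/23 + 7/46
= 39/46

39/46


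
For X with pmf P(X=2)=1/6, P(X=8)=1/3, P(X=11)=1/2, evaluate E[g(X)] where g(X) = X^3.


E[X^3] = sum(g(x)*P(x))
= 8*1/6 + 512*1/3 + 1331*1/2
= 1675/2

1675/2


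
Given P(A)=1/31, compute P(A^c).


P(A') = 1 - P(A) = 1 - 1/31 = 30/31

30/31


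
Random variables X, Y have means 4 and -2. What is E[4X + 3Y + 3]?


E[4X + 3Y + 3] = 4*E[X] + 3*E[Y] + 3
= (4)*(4) + (3)*(-2) + (3)
= 16 - 6 + 3 = 13

13


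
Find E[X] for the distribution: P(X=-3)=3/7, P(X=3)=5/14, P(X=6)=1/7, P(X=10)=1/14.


E[X] = sum(x * P(x))
= -3*3/7 + 3*5/14 + 6*1/7 + 10*1/14
= 19/14

19/14


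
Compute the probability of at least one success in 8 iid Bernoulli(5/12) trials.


P(at least one) = 1 - P(none)
P(none) = (1 - 5/12)^8 = (7/12)^8 = 5764801/429981696
P(at least one) = 1 - 5764801/429981696 = 424216895/429981696

424216895/429981696


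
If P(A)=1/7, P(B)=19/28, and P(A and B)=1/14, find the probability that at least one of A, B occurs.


P(A∪B) = P(A) + P(B) - P(A∩B)
= 1/7 + 19/28 - 1/14 = 3/4

3/4


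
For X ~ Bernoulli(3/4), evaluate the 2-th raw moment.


For Bernoulli: X in {0,1}
E[X^2] = 0^2*(1-3/4) + 1^2*3/4 = 3/4

3/4


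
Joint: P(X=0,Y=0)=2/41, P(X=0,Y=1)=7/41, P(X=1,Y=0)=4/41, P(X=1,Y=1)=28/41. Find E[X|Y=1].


P(Y=1) = 35/41
E[X|Y=1] = (0*7 + 1*28)/35 = 28/35 = 4/5

4/5


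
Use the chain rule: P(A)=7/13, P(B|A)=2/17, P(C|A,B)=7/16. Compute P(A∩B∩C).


P(A∩B∩C) = P(A) * P(B|A) * P(C|A∩B)
= 7/13 * 2/17 * 7/16
= 14/221 * 7/16 = 49/1768

49/1768


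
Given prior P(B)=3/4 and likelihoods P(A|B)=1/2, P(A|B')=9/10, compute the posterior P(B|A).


P(A) = P(A|B)P(B) + P(A|B')P(B') = 1/2*3/4 + 9/10*1/4 = 3/5
P(B|A) = P(A|B)P(B)/P(A) = (3/8)/(3/5) = 5/8

5/8


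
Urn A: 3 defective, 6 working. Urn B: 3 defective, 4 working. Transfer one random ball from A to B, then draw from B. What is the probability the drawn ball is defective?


P(transfer defective) = 3/9 = 1/3; P(transfer working) = 2/3
If defective transferred: Urn II has 4 defective of 8, so P(defective|defective moved) = 1/2
If working transferred: Urn II has 3 defective of 8, so P(defective|working moved) = 3/8
By total probability: P(defective) = 1/3*1/2 + 2/3*3/8 = 5/12

5/12


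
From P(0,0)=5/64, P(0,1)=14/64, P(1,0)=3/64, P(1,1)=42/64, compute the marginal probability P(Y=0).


P(Y=0) = P(0,0)+P(1,0) = 5/64 + 3/64 = 8/64 = 1/8

1/8


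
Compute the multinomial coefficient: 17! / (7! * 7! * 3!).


17! = 355687428096000
Denominator: 7!=5040 * 7!=5040 * 3!=6
Coefficient = 355687428096000 / 152409600 = 2333760

2333760


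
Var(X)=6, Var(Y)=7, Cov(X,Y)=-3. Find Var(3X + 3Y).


Var(3X + 3Y) = 3^2*Var(X) + 3^2*Var(Y) + 2*3*3*Cov(X,Y)
= 9*6 + 9*7 + 18*(-3)
= 54 + 63 - 54 = 63

63


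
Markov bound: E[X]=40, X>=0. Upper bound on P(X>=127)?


Markov: P(X >= a) <= E[X]/a
P(X >= 127) <= 40/127

40/127


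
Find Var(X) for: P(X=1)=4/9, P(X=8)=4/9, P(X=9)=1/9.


E[X] = 5, E[X^2] = 341/9
Var(X) = E[X^2] - (E[X])^2 = 341/9 - (5)^2 = 116/9

116/9


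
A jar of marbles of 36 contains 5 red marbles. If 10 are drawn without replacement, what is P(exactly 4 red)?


P(X=4) = C(5,4)*C(31,6) / C(36,10)
= 5*736281 / 254186856
= 3681405/254186856 = 65/4488

65/4488


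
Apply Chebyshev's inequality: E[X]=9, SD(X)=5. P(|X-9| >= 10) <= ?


k = 10/5 = 2
Chebyshev: P(|X-mu| >= k*sigma) <= 1/k^2 = 1/2^2 = 1/4

1/4


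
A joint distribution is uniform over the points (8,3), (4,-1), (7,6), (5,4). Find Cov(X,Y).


E[X]=6, E[Y]=3, E[XY]=41/2
Cov(X,Y) = E[XY] - E[X]E[Y] = 41/2 - 6*3 = 5/2

5/2


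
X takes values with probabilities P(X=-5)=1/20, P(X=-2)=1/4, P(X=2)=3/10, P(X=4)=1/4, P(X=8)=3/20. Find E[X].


E[X] = sum(x * P(x))
= -5*1/20 - 2*1/4 + 2*3/10 + 4*1/4 + 8*3/20
= 41/20

41/20


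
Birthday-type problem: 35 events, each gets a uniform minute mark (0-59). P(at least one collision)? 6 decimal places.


P(all different) = prod((60-i)/60 for i=0..34) = 0.000003
P(at least one match) = 1 - 0.000003 = 0.999997

0.999997


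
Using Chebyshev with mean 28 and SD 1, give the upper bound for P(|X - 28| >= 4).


k = 4/1 = 4
Chebyshev: P(|X-mu| >= k*sigma) <= 1/k^2 = 1/4^2 = 1/16

1/16


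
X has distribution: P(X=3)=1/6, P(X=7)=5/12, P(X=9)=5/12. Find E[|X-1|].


E[|X-1|] = sum(g(x)*P(x))
= 2*1/6 + 6*5/12 + 8*5/12
= 37/6

37/6


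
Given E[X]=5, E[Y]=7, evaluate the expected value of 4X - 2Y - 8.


E[4X - 2Y - 8] = 4*E[X] - 2*E[Y] - 8
= (4)*(5) + (-2)*(7) + (-8)
= 20 - 14 - 8 = -2

-2


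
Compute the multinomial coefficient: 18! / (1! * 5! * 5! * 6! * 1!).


18! = 6402373705728000
Denominator: 1!=1 * 5!=120 * 5!=120 * 6!=720 * 1!=1
Coefficient = 6402373705728000 / 10368000 = 617512896

617512896


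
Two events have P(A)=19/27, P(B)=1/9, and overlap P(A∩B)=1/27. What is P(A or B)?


P(A∪B) = P(A) + P(B) - P(A∩B)
= 19/27 + 1/9 - 1/27 = 7/9

7/9


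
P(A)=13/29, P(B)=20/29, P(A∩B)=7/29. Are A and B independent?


P(A)*P(B) = 13/29*20/29 = 260/841
P(A∩B) = 7/29 != 260/841, so not independent

No, A and B are not independent


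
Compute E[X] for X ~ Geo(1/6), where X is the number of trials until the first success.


For geometric (trials until first success), E[X] = 1/p = 1/(1/6) = 6

6


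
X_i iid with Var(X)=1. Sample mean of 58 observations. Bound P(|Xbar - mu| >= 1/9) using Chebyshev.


Var(Xbar) = Var(X)/n = 1/58
Chebyshev: P(|Xbar-mu| >= 1/9) <= Var(Xbar)/(1/9)^2 = (1/58)/(1/81) = 81/58
Bound exceeds 1, so trivial bound: 1

1


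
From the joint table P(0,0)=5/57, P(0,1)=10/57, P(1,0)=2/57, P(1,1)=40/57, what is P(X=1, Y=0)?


Read from table: P(X=1, Y=0) = 2/57

2/57


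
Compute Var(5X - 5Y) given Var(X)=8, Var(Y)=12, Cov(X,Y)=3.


Var(5X - 5Y) = 5^2*Var(X) + (-5)^2*Var(Y) + 2*5*(-5)*Cov(X,Y)
= 25*8 + 25*12 - 50*3
= 200 + 300 - 150 = 350

350


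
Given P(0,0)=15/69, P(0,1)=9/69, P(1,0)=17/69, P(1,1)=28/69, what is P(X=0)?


P(X=0) = P(0,0)+P(0,1) = 15/69 + 9/69 = 24/69 = 8/23

8/23


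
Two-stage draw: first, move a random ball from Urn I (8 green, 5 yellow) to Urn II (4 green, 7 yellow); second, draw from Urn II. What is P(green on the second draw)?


P(transfer green) = 8/13; P(transfer yellow) = 5/13
If green transferred: Urn II has 5 green of 12, so P(green|green moved) = 5/12
If yellow transferred: Urn II has 4 green of 12, so P(green|yellow moved) = 1/3
By total probability: P(green) = 8/13*5/12 + 5/13*1/3 = 5/13

5/13


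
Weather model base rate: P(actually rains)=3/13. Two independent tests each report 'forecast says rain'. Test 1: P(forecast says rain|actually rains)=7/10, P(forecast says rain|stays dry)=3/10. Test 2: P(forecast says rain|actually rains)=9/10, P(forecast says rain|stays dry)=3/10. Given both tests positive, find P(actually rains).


After test 1: P(+) = 7/10*3/13 + 3/10*10/13 = 51/130
P(B|+) = (21/130)/(51/130) = 7/17
After test 2 (use post1 as new prior): P(+) = 9/10*7/17 + 3/10*10/17 = 93/170
P(B|+,+) = (63/170)/(93/170) = 21/31

21/31


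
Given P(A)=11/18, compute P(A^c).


P(A') = 1 - P(A) = 1 - 11/18 = 7/18

7/18


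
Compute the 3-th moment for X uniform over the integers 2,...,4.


E[X^3] = (1/3) * sum(x^3 for x=2..4)
= 99/3 = 33

33


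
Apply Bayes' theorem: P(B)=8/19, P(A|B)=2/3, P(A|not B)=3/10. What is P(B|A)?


P(A) = P(A|B)P(B) + P(A|B')P(B') = 2/3*8/19 + 3/10*11/19 = 259/570
P(B|A) = P(A|B)P(B)/P(A) = (16/57)/(259/570) = 160/259

160/259


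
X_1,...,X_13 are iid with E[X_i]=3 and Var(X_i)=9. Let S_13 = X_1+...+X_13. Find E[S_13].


E[S_n] = n*E[X_1] = 13*3 = 39

39


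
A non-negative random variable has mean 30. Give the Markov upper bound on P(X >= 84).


Markov: P(X >= a) <= E[X]/a
P(X >= 84) <= 30/84 = 5/14

5/14


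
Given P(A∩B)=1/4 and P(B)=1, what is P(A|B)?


P(A|B) = P(A∩B)/P(B) = (5/20)/(20/20) = 5/20 = 1/4

1/4


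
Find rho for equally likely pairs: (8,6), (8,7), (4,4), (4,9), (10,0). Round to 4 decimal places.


Cov(X,Y) = -4.1600, Var(X) = 5.7600, Var(Y) = 9.3600
rho = Cov/(sqrt(VarX)*sqrt(VarY)) = -0.5666

-0.5666


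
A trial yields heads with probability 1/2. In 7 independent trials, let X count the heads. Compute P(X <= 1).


P(X<=1) = P(X=0) + P(X=1)
= 1/128 + 7/128
= 1/16

1/16


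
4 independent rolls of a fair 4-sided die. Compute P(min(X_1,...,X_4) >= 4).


P(min >= 4) = P(all X_i >= 4) = (P(X_1 >= 4))^4
= (1/4)^4 = 1/256

1/256


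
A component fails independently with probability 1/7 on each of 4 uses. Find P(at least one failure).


P(at least one) = 1 - P(none)
P(none) = (1 - 1/7)^4 = (6/7)^4 = 1296/2401
P(at least one) = 1 - 1296/2401 = 1105/2401

1105/2401


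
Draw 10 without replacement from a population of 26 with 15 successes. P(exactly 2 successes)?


P(X=2) = C(15,2)*C(11,8) / C(26,10)
= 105*165 / 5311735
= 17325/5311735 = 315/96577

315/96577


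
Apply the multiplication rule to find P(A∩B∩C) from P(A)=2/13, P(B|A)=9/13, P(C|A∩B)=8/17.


P(A∩B∩C) = P(A) * P(B|A) * P(C|A∩B)
= 2/13 * 9/13 * 8/17
= 18/169 * 8/17 = 144/2873

144/2873


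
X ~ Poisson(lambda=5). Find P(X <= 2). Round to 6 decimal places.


P(X<=2) = e^(-5)*5^0/0! + e^(-5)*5^1/1! + e^(-5)*5^2/2!
≈ 0.0067379470 + 0.0336897350 + 0.0842243375
= 0.1246520195
≈ 0.124652

0.124652


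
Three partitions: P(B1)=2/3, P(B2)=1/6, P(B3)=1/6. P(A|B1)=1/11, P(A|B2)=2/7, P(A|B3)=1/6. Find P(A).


P(A) = P(A|B1)P(B1) + P(A|B2)P(B2) + P(A|B3)P(B3)
= 1/11*2/3 + 2/7*1/6 + 1/6*1/6
= 2/33 + 1/21 + 1/36 = 377/2772

377/2772


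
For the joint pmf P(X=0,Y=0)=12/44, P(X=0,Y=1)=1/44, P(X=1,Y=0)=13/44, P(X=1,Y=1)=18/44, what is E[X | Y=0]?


P(Y=0) = 25/44
E[X|Y=0] = (0*12 + 1*13)/25 = 13/25

13/25


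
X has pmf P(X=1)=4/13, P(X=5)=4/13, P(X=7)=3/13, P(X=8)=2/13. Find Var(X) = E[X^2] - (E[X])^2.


E[X] = 61/13, E[X^2] = 379/13
Var(X) = E[X^2] - (E[X])^2 = 379/13 - (61/13)^2 = 1206/169

1206/169


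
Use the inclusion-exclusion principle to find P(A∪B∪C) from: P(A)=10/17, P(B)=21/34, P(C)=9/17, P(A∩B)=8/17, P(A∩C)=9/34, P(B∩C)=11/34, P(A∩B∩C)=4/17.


P(A∪B∪C) = P(A)+P(B)+P(C) - P(AB)-P(AC)-P(BC) + P(ABC)
= 10/17+21/34+9/17 - 8/17-9/34-11/34 + 4/17
= 31/34

31/34


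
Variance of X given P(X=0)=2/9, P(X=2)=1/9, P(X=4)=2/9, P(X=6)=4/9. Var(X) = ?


E[X] = 34/9, E[X^2] = 20
Var(X) = E[X^2] - (E[X])^2 = 20 - (34/9)^2 = 464/81

464/81


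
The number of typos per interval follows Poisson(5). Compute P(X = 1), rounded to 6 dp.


P(X=1) = e^(-5) * 5^1 / 1!
≈ 0.006737946999 * 5 / 1
≈ 0.033690

0.033690


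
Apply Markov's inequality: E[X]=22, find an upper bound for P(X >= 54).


Markov: P(X >= a) <= E[X]/a
P(X >= 54) <= 22/54 = 11/27

11/27


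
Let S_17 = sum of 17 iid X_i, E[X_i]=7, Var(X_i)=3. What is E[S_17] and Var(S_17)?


E[S_n] = n*mu = 17*7 = 119
Var(S_n) = n*sigma^2 = 17*3 = 51

E[S_17]=119, Var(S_17)=51


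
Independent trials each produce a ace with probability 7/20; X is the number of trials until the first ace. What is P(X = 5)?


P(X=5) = (1-p)^4 * p = (13/20)^4 * 7/20
= 28561/160000 * 7/20 = 199927/3200000

199927/3200000


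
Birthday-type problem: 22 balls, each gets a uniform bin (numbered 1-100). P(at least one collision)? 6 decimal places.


P(all different) = prod((100-i)/100 for i=0..21) = 0.082412
P(at least one match) = 1 - 0.082412 = 0.917588

0.917588


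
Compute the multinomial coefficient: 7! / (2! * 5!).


7! = 5040
Denominator: 2!=2 * 5!=120
Coefficient = 5040 / 240 = 21

21


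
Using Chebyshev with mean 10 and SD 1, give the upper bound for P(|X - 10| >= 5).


k = 5/1 = 5
Chebyshev: P(|X-mu| >= k*sigma) <= 1/k^2 = 1/5^2 = 1/25

1/25


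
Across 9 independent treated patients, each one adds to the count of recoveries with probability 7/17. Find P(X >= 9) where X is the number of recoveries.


P(X>=9) = P(X=9)
= 40353607/118587876497
= 40353607/118587876497

40353607/118587876497


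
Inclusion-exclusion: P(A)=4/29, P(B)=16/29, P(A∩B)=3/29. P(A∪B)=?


P(A∪B) = P(A) + P(B) - P(A∩B)
= 4/29 + 16/29 - 3/29 = 17/29

17/29


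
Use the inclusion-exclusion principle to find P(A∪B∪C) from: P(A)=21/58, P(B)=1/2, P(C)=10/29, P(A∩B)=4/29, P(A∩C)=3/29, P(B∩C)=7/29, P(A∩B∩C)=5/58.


P(A∪B∪C) = P(A)+P(B)+P(C) - P(AB)-P(AC)-P(BC) + P(ABC)
= 21/58+1/2+10/29 - 4/29-3/29-7/29 + 5/58
= 47/58

47/58


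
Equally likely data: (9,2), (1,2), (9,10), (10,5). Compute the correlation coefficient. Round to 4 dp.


Cov(X,Y) = 5.5625, Var(X) = 13.1875, Var(Y) = 10.6875
rho = Cov/(sqrt(VarX)*sqrt(VarY)) = 0.4685

0.4685


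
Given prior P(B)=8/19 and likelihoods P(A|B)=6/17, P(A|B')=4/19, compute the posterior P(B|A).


P(A) = P(A|B)P(B) + P(A|B')P(B') = 6/17*8/19 + 4/19*11/19 = 1660/6137
P(B|A) = P(A|B)P(B)/P(A) = (48/323)/(1660/6137) = 228/415

228/415


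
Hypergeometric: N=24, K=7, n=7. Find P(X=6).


P(X=6) = C(7,6)*C(17,1) / C(24,7)
= 7*17 / 346104
= 119/346104

119/346104


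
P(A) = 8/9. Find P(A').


P(A') = 1 - P(A) = 1 - 8/9 = 1/9

1/9


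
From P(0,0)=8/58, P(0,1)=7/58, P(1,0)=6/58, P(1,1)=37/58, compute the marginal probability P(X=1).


P(X=1) = P(1,0)+P(1,1) = 6/58 + 37/58 = 43/58

43/58


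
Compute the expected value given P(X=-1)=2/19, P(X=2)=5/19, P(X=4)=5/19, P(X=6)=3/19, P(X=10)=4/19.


E[X] = sum(x * P(x))
= -1*2/19 + 2*5/19 + 4*5/19 + 6*3/19 + 10*4/19
= 86/19

86/19


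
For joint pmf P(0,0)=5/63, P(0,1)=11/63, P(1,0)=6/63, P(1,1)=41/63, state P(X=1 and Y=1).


Read from table: P(X=1, Y=1) = 41/63

41/63


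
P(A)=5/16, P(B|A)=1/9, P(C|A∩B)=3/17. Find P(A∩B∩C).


P(A∩B∩C) = P(A) * P(B|A) * P(C|A∩B)
= 5/16 * 1/9 * 3/17
= 5/144 * 3/17 = 5/816

5/816


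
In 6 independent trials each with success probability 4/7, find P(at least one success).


P(at least one) = 1 - P(none)
P(none) = (1 - 4/7)^6 = (3/7)^6 = 729/117649
P(at least one) = 1 - 729/117649 = 116920/117649

116920/117649


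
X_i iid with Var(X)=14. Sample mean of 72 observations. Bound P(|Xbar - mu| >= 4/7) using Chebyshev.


Var(Xbar) = Var(X)/n = 14/72
Chebyshev: P(|Xbar-mu| >= 4/7) <= Var(Xbar)/(4/7)^2 = (7/36)/(16/49) = 343/576

343/576


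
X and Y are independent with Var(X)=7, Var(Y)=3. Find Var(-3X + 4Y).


Independence => Cov(X,Y)=0
Var(-3X + 4Y) = (-3)^2*Var(X) + 4^2*Var(Y)
= 9*7 + 16*3 = 111

111


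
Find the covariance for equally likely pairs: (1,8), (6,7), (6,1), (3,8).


E[X]=4, E[Y]=6, E[XY]=20
Cov(X,Y) = E[XY] - E[X]E[Y] = 20 - 4*6 = -4

-4


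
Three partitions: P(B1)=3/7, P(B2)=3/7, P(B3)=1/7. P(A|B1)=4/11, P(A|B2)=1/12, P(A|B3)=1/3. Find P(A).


P(A) = P(A|B1)P(B1) + P(A|B2)P(B2) + P(A|B3)P(B3)
= 4/11*3/7 + 1/12*3/7 + 1/3*1/7
= 12/77 + 1/28 + 1/21 = 221/924

221/924


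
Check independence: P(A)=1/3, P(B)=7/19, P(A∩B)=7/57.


P(A)*P(B) = 1/3*7/19 = 7/57
P(A∩B) = 7/57, which equals P(A)P(B), so independent

Yes, A and B are independent


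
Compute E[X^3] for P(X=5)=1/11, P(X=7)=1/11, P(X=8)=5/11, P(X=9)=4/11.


E[X^3] = sum(g(x)*P(x))
= 125*1/11 + 343*1/11 + 512*5/11 + 729*4/11
= 5944/11

5944/11


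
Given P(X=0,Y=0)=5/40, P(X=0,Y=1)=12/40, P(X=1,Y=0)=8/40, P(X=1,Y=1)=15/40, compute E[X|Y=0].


P(Y=0) = 13/40
E[X|Y=0] = (0*5 + 1*8)/13 = 8/13

8/13


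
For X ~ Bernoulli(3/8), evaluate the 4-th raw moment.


For Bernoulli: X in {0,1}
E[X^4] = 0^4*(1-3/8) + 1^4*3/8 = 3/8

3/8


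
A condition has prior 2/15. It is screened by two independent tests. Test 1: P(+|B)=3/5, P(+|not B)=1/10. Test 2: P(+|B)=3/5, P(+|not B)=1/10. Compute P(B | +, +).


After test 1: P(+) = 3/5*2/15 + 1/10*13/15 = 1/6
P(B|+) = (2/25)/(1/6) = 12/25
After test 2 (use post1 as new prior): P(+) = 3/5*12/25 + 1/10*13/25 = 17/50
P(B|+,+) = (36/125)/(17/50) = 72/85

72/85


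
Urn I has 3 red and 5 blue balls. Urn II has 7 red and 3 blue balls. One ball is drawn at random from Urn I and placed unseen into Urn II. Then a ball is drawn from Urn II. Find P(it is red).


P(transfer red) = 3/8; P(transfer blue) = 5/8
If red transferred: Urn II has 8 red of 11, so P(red|red moved) = 8/11
If blue transferred: Urn II has 7 red of 11, so P(red|blue moved) = 7/11
By total probability: P(red) = 3/8*8/11 + 5/8*7/11 = 59/88

59/88


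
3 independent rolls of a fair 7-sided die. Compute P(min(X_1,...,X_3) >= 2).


P(min >= 2) = P(all X_i >= 2) = (P(X_1 >= 2))^3
= (6/7)^3 = 216/343

216/343


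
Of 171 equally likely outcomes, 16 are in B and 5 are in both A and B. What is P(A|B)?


P(A|B) = P(A∩B)/P(B) = (5/171)/(16/171) = 5/16

5/16
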